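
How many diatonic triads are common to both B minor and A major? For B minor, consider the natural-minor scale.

4

Diatonic triads of B minor (natural minor): B minor (i), C# diminished (ii°), D major (III), E minor (iv), F# minor (v), G major (VI), A major (VII).
Diatonic triads of A major: A major (I), B minor (ii), C# minor (iii), D major (IV), E major (V), F# minor (vi), G# diminished (vii°).
Matching root and quality in both lists: B minor, D major, F# minor, A major.
That gives 4 common triads.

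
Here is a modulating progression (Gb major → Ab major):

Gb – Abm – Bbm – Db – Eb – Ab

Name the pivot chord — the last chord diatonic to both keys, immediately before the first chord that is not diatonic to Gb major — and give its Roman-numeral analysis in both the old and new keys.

Chords diatonic to Gb major: Gb, Abm, Bbm, Cb, Db, Ebm, Fdim.
Reading the progression, the first chord not in that set is Eb, so the modulation leaves Gb major there.
The chord immediately before Eb is Db, which is diatonic to both keys: V in Gb major and IV in Ab major.

Db — V in Gb major, IV in Ab major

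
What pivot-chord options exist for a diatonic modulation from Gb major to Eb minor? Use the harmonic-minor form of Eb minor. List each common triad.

Triads in Gb major: Gb major (I), Ab minor (ii), Bb minor (iii), Cb major (IV), Db major (V), Eb minor (vi), F diminished (vii°).
Triads in Eb minor (harmonic minor): Eb minor (i), F diminished (ii°), Gb augmented (III+), Ab minor (iv), Bb major (V), Cb major (VI), D diminished (vii°).
Shared triads with their functions: Ab minor (ii in Gb major, iv in Eb minor); Cb major (IV in Gb major, VI in Eb minor); Eb minor (vi in Gb major, i in Eb minor); F diminished (vii° in Gb major, ii° in Eb minor).

Abm, Cb, Ebm, Fdim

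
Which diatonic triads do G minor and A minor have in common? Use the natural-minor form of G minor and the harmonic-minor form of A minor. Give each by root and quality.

Triads in G minor (natural minor): Gm (i), Adim (ii°), B♭ (III), Cm (iv), Dm (v), E♭ (VI), F (VII).
Triads in A minor (harmonic minor): Am (i), Bdim (ii°), Caug (III+), Dm (iv), E (V), F (VI), G♯dim (vii°).
Shared triads with their functions: Dm (v in G minor, iv in A minor); F (VII in G minor, VI in A minor).

Dm, F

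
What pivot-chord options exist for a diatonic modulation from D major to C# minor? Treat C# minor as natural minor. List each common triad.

F#m, A

Triads in D major: D (I), Em (ii), F#m (iii), G (IV), A (V), Bm (vi), C#dim (vii°).
Triads in C# minor (natural minor): C#m (i), D#dim (ii°), E (III), F#m (iv), G#m (v), A (VI), B (VII).
Shared triads with their functions: F#m (iii in D major, iv in C# minor); A (V in D major, VI in C# minor).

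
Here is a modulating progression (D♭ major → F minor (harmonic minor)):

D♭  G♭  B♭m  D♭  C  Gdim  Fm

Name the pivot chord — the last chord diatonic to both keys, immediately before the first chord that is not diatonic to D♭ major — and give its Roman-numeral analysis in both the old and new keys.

Chords diatonic to D♭ major: D♭, E♭m, Fm, G♭, A♭, B♭m, Cdim.
Reading the progression, the first chord not in that set is C, so the modulation leaves D♭ major there.
The chord immediately before C is D♭, which is diatonic to both keys: I in D♭ major and VI in F minor.

D♭ — I in D♭ major, VI in F minor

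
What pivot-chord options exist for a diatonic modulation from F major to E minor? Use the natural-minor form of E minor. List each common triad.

Triads in F major: F (I), Gm (ii), Am (iii), Bb (IV), C (V), Dm (vi), Edim (vii°).
Triads in E minor (natural minor): Em (i), F#dim (ii°), G (III), Am (iv), Bm (v), C (VI), D (VII).
Shared triads with their functions: Am (iii in F major, iv in E minor); C (V in F major, VI in E minor).

Am, C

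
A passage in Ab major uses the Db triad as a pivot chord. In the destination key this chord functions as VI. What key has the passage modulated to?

F minor

The numeral VI denotes a major triad on scale degree 6. With Db on degree 6, the tonic of the new key is F.
Degree 6 carries a major triad in minor keys, so the destination is F minor.
Check: the diatonic triads of F minor (natural minor) are Fm (i), Gdim (ii°), Ab (III), Bbm (iv), Cm (v), Db (VI), Eb (VII) — Db is indeed VI.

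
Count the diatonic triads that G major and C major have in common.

Diatonic triads of G major: G major (I), A minor (ii), B minor (iii), C major (IV), D major (V), E minor (vi), F# diminished (vii°).
Diatonic triads of C major: C major (I), D minor (ii), E minor (iii), F major (IV), G major (V), A minor (vi), B diminished (vii°).
Matching root and quality in both lists: G major, A minor, C major, E minor.
That gives 4 common triads.

4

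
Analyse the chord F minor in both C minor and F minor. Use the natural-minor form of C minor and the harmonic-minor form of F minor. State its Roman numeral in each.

The scale of C minor (natural minor) is C D Eb F G Ab Bb; F is degree 4, and the triad built there (F-Ab-C) is minor, so it is iv.
The scale of F minor (harmonic minor) is F G Ab Bb C Db E; F is degree 1, and the triad built there (F-Ab-C) is minor, so it is i.

iv in C minor; i in F minor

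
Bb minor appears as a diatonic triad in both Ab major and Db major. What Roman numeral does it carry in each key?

ii in Ab major; vi in Db major

The scale of Ab major is Ab Bb C Db Eb F G; Bb is degree 2, and the triad built there (Bb-Db-F) is minor, so it is ii.
The scale of Db major is Db Eb F Gb Ab Bb C; Bb is degree 6, and the triad built there (Bb-Db-F) is minor, so it is vi.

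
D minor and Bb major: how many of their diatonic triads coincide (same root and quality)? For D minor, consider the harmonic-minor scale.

Diatonic triads of D minor (harmonic minor): Dm (i), Edim (ii°), Faug (III+), Gm (iv), A (V), Bb (VI), C#dim (vii°).
Diatonic triads of Bb major: Bb (I), Cm (ii), Dm (iii), Eb (IV), F (V), Gm (vi), Adim (vii°).
Matching root and quality in both lists: Dm, Gm, Bb.
That gives 3 common triads.

3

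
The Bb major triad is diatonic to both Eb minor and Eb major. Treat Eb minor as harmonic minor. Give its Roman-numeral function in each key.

The scale of Eb minor (harmonic minor) is Eb F Gb Ab Bb Cb D; Bb is degree 5, and the triad built there (Bb-D-F) is major, so it is V.
The scale of Eb major is Eb F G Ab Bb C D; Bb is degree 5, and the triad built there (Bb-D-F) is major, so it is V.

V in Eb minor; V in Eb major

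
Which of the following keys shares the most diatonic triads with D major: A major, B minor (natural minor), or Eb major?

Triads of D major: D (I), Em (ii), F#m (iii), G (IV), A (V), Bm (vi), C#dim (vii°).
A major shares 4: D, F#m, A, Bm.
B minor (natural minor) shares 7: D, Em, F#m, G, A, Bm, C#dim.
Eb major shares 0: none.
The most common triads (7) are shared with B minor.

B minor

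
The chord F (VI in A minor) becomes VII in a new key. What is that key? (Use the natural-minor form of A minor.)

The numeral VII denotes a major triad on scale degree 7. With F on degree 7, the tonic of the new key is G.
Degree 7 carries a major triad in natural-minor keys, so the destination is G minor.
Check: the diatonic triads of G minor (natural minor) are Gm (i), Adim (ii°), B♭ (III), Cm (iv), Dm (v), E♭ (VI), F (VII) — F is indeed VII.

G minor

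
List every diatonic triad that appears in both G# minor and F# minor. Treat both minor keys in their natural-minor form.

C#m, E

Triads in G# minor (natural minor): G#m (i), A#dim (ii°), B (III), C#m (iv), D#m (v), E (VI), F# (VII).
Triads in F# minor (natural minor): F#m (i), G#dim (ii°), A (III), Bm (iv), C#m (v), D (VI), E (VII).
Shared triads with their functions: C#m (iv in G# minor, v in F# minor); E (VI in G# minor, VII in F# minor).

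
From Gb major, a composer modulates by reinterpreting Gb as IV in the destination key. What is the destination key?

Db major

The numeral IV denotes a major triad on scale degree 4. With Gb on degree 4, the tonic of the new key is Db.
Degree 4 carries a major triad in major keys, so the destination is Db major.
Check: the diatonic triads of Db major are Db (I), Ebm (ii), Fm (iii), Gb (IV), Ab (V), Bbm (vi), Cdim (vii°) — Gb is indeed IV.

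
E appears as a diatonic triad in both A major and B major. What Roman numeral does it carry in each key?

The scale of A major is A B C# D E F# G#; E is degree 5, and the triad built there (E-G#-B) is major, so it is V.
The scale of B major is B C# D# E F# G# A#; E is degree 4, and the triad built there (E-G#-B) is major, so it is IV.

V in A major; IV in B major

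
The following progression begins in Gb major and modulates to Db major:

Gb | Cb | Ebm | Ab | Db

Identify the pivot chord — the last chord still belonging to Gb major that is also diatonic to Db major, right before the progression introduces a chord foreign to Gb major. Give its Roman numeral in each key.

Ebm — vi in Gb major, ii in Db major

Chords diatonic to Gb major: Gb, Abm, Bbm, Cb, Db, Ebm, Fdim.
Reading the progression, the first chord not in that set is Ab, so the modulation leaves Gb major there.
The chord immediately before Ab is Ebm, which is diatonic to both keys: vi in Gb major and ii in Db major.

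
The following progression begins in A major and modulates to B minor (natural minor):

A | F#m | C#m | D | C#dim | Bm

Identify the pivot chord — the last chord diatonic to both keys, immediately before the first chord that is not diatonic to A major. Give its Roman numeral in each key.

D — IV in A major, III in B minor

Chords diatonic to A major: A, Bm, C#m, D, E, F#m, G#dim.
Reading the progression, the first chord not in that set is C#dim, so the modulation leaves A major there.
The chord immediately before C#dim is D, which is diatonic to both keys: IV in A major and III in B minor.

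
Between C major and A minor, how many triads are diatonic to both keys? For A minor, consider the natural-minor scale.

Diatonic triads of C major: C major (I), D minor (ii), E minor (iii), F major (IV), G major (V), A minor (vi), B diminished (vii°).
Diatonic triads of A minor (natural minor): A minor (i), B diminished (ii°), C major (III), D minor (iv), E minor (v), F major (VI), G major (VII).
Matching root and quality in both lists: C major, D minor, E minor, F major, G major, A minor, B diminished.
That gives 7 common triads.

7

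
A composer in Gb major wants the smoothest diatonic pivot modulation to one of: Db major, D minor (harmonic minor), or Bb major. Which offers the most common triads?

Db major

Triads of Gb major: Gb (I), Abm (ii), Bbm (iii), Cb (IV), Db (V), Ebm (vi), Fdim (vii°).
Db major shares 4: Gb, Bbm, Db, Ebm.
D minor (harmonic minor) shares 0: none.
Bb major shares 0: none.
The most common triads (4) are shared with Db major.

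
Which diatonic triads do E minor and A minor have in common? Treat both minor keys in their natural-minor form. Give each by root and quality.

Em, G, Am, C

Triads in E minor (natural minor): E minor (i), F♯ diminished (ii°), G major (III), A minor (iv), B minor (v), C major (VI), D major (VII).
Triads in A minor (natural minor): A minor (i), B diminished (ii°), C major (III), D minor (iv), E minor (v), F major (VI), G major (VII).
Shared triads with their functions: E minor (i in E minor, v in A minor); G major (III in E minor, VII in A minor); A minor (iv in E minor, i in A minor); C major (VI in E minor, III in A minor).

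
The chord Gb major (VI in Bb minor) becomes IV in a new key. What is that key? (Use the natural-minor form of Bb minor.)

The numeral IV denotes a major triad on scale degree 4. With Gb on degree 4, the tonic of the new key is Db.
Degree 4 carries a major triad in major keys, so the destination is Db major.
Check: the diatonic triads of Db major are Db (I), Ebm (ii), Fm (iii), Gb (IV), Ab (V), Bbm (vi), Cdim (vii°) — Gb major is indeed IV.

Db major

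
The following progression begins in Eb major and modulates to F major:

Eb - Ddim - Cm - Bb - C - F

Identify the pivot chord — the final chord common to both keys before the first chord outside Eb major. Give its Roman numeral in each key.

Chords diatonic to Eb major: Eb, Fm, Gm, Ab, Bb, Cm, Ddim.
Reading the progression, the first chord not in that set is C, so the modulation leaves Eb major there.
The chord immediately before C is Bb, which is diatonic to both keys: V in Eb major and IV in F major.

Bb — V in Eb major, IV in F major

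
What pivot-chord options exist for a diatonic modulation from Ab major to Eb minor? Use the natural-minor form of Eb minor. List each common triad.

Bbm, Db

Triads in Ab major: Ab major (I), Bb minor (ii), C minor (iii), Db major (IV), Eb major (V), F minor (vi), G diminished (vii°).
Triads in Eb minor (natural minor): Eb minor (i), F diminished (ii°), Gb major (III), Ab minor (iv), Bb minor (v), Cb major (VI), Db major (VII).
Shared triads with their functions: Bb minor (ii in Ab major, v in Eb minor); Db major (IV in Ab major, VII in Eb minor).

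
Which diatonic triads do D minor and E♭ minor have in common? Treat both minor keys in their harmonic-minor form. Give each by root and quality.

Triads in D minor (harmonic minor): Dm (i), Edim (ii°), Faug (III+), Gm (iv), A (V), B♭ (VI), C♯dim (vii°).
Triads in E♭ minor (harmonic minor): E♭m (i), Fdim (ii°), G♭aug (III+), A♭m (iv), B♭ (V), C♭ (VI), Ddim (vii°).
Shared triads with their functions: B♭ (VI in D minor, V in E♭ minor).

B♭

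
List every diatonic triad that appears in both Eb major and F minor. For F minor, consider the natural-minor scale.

Triads in Eb major: Eb (I), Fm (ii), Gm (iii), Ab (IV), Bb (V), Cm (vi), Ddim (vii°).
Triads in F minor (natural minor): Fm (i), Gdim (ii°), Ab (III), Bbm (iv), Cm (v), Db (VI), Eb (VII).
Shared triads with their functions: Eb (I in Eb major, VII in F minor); Fm (ii in Eb major, i in F minor); Ab (IV in Eb major, III in F minor); Cm (vi in Eb major, v in F minor).

Eb, Fm, Ab, Cm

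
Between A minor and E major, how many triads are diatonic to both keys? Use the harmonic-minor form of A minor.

Diatonic triads of A minor (harmonic minor): A minor (i), B diminished (ii°), C augmented (III+), D minor (iv), E major (V), F major (VI), G# diminished (vii°).
Diatonic triads of E major: E major (I), F# minor (ii), G# minor (iii), A major (IV), B major (V), C# minor (vi), D# diminished (vii°).
Matching root and quality in both lists: E major.
That gives 1 common triad.

1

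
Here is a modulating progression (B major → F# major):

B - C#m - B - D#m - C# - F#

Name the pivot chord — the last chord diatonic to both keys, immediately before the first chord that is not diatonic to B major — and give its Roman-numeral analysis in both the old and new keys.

D#m — iii in B major, vi in F# major

Chords diatonic to B major: B, C#m, D#m, E, F#, G#m, A#dim.
Reading the progression, the first chord not in that set is C#, so the modulation leaves B major there.
The chord immediately before C# is D#m, which is diatonic to both keys: iii in B major and vi in F# major.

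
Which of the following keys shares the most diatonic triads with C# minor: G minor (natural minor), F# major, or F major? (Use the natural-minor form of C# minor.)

F# major

Triads of C# minor (natural minor): C#m (i), D#dim (ii°), E (III), F#m (iv), G#m (v), A (VI), B (VII).
G minor (natural minor) shares 0: none.
F# major shares 2: G#m, B.
F major shares 0: none.
The most common triads (2) are shared with F# major.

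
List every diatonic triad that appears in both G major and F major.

Am, C

Triads in G major: G major (I), A minor (ii), B minor (iii), C major (IV), D major (V), E minor (vi), F# diminished (vii°).
Triads in F major: F major (I), G minor (ii), A minor (iii), Bb major (IV), C major (V), D minor (vi), E diminished (vii°).
Shared triads with their functions: A minor (ii in G major, iii in F major); C major (IV in G major, V in F major).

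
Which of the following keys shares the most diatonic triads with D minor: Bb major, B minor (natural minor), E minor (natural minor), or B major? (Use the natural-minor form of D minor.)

Triads of D minor (natural minor): D minor (i), E diminished (ii°), F major (III), G minor (iv), A minor (v), Bb major (VI), C major (VII).
Bb major shares 4: Dm, F, Gm, Bb.
B minor (natural minor) shares 0: none.
E minor (natural minor) shares 2: Am, C.
B major shares 0: none.
The most common triads (4) are shared with Bb major.

Bb major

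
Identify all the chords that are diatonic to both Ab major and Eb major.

Triads in Ab major: Ab (I), Bbm (ii), Cm (iii), Db (IV), Eb (V), Fm (vi), Gdim (vii°).
Triads in Eb major: Eb (I), Fm (ii), Gm (iii), Ab (IV), Bb (V), Cm (vi), Ddim (vii°).
Shared triads with their functions: Ab (I in Ab major, IV in Eb major); Cm (iii in Ab major, vi in Eb major); Eb (V in Ab major, I in Eb major); Fm (vi in Ab major, ii in Eb major).

Ab, Cm, Eb, Fm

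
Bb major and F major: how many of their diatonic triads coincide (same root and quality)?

4

Diatonic triads of Bb major: Bb (I), Cm (ii), Dm (iii), Eb (IV), F (V), Gm (vi), Adim (vii°).
Diatonic triads of F major: F (I), Gm (ii), Am (iii), Bb (IV), C (V), Dm (vi), Edim (vii°).
Matching root and quality in both lists: Bb, Dm, F, Gm.
That gives 4 common triads.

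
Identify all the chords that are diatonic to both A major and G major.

Bm, D

Triads in A major: A (I), Bm (ii), C#m (iii), D (IV), E (V), F#m (vi), G#dim (vii°).
Triads in G major: G (I), Am (ii), Bm (iii), C (IV), D (V), Em (vi), F#dim (vii°).
Shared triads with their functions: Bm (ii in A major, iii in G major); D (IV in A major, V in G major).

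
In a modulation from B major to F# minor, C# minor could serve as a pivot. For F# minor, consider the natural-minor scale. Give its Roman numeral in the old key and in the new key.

The scale of B major is B C# D# E F# G# A#; C# is degree 2, and the triad built there (C#-E-G#) is minor, so it is ii.
The scale of F# minor (natural minor) is F# G# A B C# D E; C# is degree 5, and the triad built there (C#-E-G#) is minor, so it is v.

ii in B major; v in F# minor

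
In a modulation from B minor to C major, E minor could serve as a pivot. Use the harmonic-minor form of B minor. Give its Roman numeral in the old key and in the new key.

The scale of B minor (harmonic minor) is B C# D E F# G A#; E is degree 4, and the triad built there (E-G-B) is minor, so it is iv.
The scale of C major is C D E F G A B; E is degree 3, and the triad built there (E-G-B) is minor, so it is iii.

iv in B minor; iii in C major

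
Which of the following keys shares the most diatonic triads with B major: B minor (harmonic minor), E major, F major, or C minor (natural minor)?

Triads of B major: B (I), C♯m (ii), D♯m (iii), E (IV), F♯ (V), G♯m (vi), A♯dim (vii°).
B minor (harmonic minor) shares 2: F♯, A♯dim.
E major shares 4: B, C♯m, E, G♯m.
F major shares 0: none.
C minor (natural minor) shares 0: none.
The most common triads (4) are shared with E major.

E major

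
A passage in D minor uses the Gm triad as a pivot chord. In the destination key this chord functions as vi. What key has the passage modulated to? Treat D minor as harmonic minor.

Bb major

The numeral vi denotes a minor triad on scale degree 6. With G on degree 6, the tonic of the new key is Bb.
Degree 6 carries a minor triad in major keys, so the destination is Bb major.
Check: the diatonic triads of Bb major are Bb (I), Cm (ii), Dm (iii), Eb (IV), F (V), Gm (vi), Adim (vii°) — Gm is indeed vi.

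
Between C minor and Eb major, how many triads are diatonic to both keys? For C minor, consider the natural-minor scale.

7

Diatonic triads of C minor (natural minor): Cm (i), Ddim (ii°), Eb (III), Fm (iv), Gm (v), Ab (VI), Bb (VII).
Diatonic triads of Eb major: Eb (I), Fm (ii), Gm (iii), Ab (IV), Bb (V), Cm (vi), Ddim (vii°).
Matching root and quality in both lists: Cm, Ddim, Eb, Fm, Gm, Ab, Bb.
That gives 7 common triads.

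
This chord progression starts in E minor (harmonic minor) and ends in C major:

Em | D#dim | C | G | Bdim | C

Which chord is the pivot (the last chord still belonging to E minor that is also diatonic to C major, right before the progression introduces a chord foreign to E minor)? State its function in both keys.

C — VI in E minor, I in C major

Chords diatonic to E minor: Em, F#dim, Gaug, Am, B, C, D#dim.
Reading the progression, the first chord not in that set is G, so the modulation leaves E minor there.
The chord immediately before G is C, which is diatonic to both keys: VI in E minor and I in C major.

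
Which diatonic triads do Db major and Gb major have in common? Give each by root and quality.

Triads in Db major: Db major (I), Eb minor (ii), F minor (iii), Gb major (IV), Ab major (V), Bb minor (vi), C diminished (vii°).
Triads in Gb major: Gb major (I), Ab minor (ii), Bb minor (iii), Cb major (IV), Db major (V), Eb minor (vi), F diminished (vii°).
Shared triads with their functions: Db major (I in Db major, V in Gb major); Eb minor (ii in Db major, vi in Gb major); Gb major (IV in Db major, I in Gb major); Bb minor (vi in Db major, iii in Gb major).

Db, Ebm, Gb, Bbm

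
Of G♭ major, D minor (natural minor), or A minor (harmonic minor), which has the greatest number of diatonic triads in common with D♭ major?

G♭ major

Triads of D♭ major: D♭ (I), E♭m (ii), Fm (iii), G♭ (IV), A♭ (V), B♭m (vi), Cdim (vii°).
G♭ major shares 4: D♭, E♭m, G♭, B♭m.
D minor (natural minor) shares 0: none.
A minor (harmonic minor) shares 0: none.
The most common triads (4) are shared with G♭ major.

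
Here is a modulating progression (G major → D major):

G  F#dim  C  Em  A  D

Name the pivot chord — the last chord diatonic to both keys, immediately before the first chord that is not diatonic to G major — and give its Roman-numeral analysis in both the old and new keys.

Chords diatonic to G major: G, Am, Bm, C, D, Em, F#dim.
Reading the progression, the first chord not in that set is A, so the modulation leaves G major there.
The chord immediately before A is Em, which is diatonic to both keys: vi in G major and ii in D major.

Em — vi in G major, ii in D major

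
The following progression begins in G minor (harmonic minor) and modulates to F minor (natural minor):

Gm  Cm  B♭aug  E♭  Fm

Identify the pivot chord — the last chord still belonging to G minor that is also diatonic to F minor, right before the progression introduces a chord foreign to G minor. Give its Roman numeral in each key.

E♭ — VI in G minor, VII in F minor

Chords diatonic to G minor: Gm, Adim, B♭aug, Cm, D, E♭, F♯dim.
Reading the progression, the first chord not in that set is Fm, so the modulation leaves G minor there.
The chord immediately before Fm is E♭, which is diatonic to both keys: VI in G minor and VII in F minor.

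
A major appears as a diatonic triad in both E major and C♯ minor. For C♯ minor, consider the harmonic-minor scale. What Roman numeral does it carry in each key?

The scale of E major is E F♯ G♯ A B C♯ D♯; A is degree 4, and the triad built there (A-C♯-E) is major, so it is IV.
The scale of C♯ minor (harmonic minor) is C♯ D♯ E F♯ G♯ A B♯; A is degree 6, and the triad built there (A-C♯-E) is major, so it is VI.

IV in E major; VI in C♯ minor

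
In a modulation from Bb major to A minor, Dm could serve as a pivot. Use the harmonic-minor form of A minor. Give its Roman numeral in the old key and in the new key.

The scale of Bb major is Bb C D Eb F G A; D is degree 3, and the triad built there (D-F-A) is minor, so it is iii.
The scale of A minor (harmonic minor) is A B C D E F G#; D is degree 4, and the triad built there (D-F-A) is minor, so it is iv.

iii in Bb major; iv in A minor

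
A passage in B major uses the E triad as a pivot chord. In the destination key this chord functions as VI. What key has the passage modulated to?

G# minor

The numeral VI denotes a major triad on scale degree 6. With E on degree 6, the tonic of the new key is G#.
Degree 6 carries a major triad in minor keys, so the destination is G# minor.
Check: the diatonic triads of G# minor (natural minor) are G#m (i), A#dim (ii°), B (III), C#m (iv), D#m (v), E (VI), F# (VII) — E is indeed VI.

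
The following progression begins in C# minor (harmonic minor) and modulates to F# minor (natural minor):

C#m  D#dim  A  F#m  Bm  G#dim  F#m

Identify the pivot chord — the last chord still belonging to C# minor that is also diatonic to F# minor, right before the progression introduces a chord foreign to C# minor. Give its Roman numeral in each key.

F#m — iv in C# minor, i in F# minor

Chords diatonic to C# minor: C#m, D#dim, Eaug, F#m, G#, A, B#dim.
Reading the progression, the first chord not in that set is Bm, so the modulation leaves C# minor there.
The chord immediately before Bm is F#m, which is diatonic to both keys: iv in C# minor and i in F# minor.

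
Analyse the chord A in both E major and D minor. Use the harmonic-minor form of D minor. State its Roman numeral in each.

The scale of E major is E F♯ G♯ A B C♯ D♯; A is degree 4, and the triad built there (A-C♯-E) is major, so it is IV.
The scale of D minor (harmonic minor) is D E F G A B♭ C♯; A is degree 5, and the triad built there (A-C♯-E) is major, so it is V.

IV in E major; V in D minor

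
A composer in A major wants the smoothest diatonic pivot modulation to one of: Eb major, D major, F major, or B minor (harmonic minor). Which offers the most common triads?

D major

Triads of A major: A (I), Bm (ii), C#m (iii), D (IV), E (V), F#m (vi), G#dim (vii°).
Eb major shares 0: none.
D major shares 4: A, Bm, D, F#m.
F major shares 0: none.
B minor (harmonic minor) shares 1: Bm.
The most common triads (4) are shared with D major.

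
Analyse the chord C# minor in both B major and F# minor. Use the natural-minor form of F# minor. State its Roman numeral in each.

ii in B major; v in F# minor

The scale of B major is B C# D# E F# G# A#; C# is degree 2, and the triad built there (C#-E-G#) is minor, so it is ii.
The scale of F# minor (natural minor) is F# G# A B C# D E; C# is degree 5, and the triad built there (C#-E-G#) is minor, so it is v.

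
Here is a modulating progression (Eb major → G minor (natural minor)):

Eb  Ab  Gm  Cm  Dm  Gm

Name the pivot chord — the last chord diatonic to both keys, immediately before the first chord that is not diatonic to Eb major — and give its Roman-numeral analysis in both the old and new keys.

Chords diatonic to Eb major: Eb, Fm, Gm, Ab, Bb, Cm, Ddim.
Reading the progression, the first chord not in that set is Dm, so the modulation leaves Eb major there.
The chord immediately before Dm is Cm, which is diatonic to both keys: vi in Eb major and iv in G minor.

Cm — vi in Eb major, iv in G minor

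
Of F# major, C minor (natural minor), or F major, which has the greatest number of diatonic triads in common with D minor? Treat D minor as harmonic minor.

F major

Triads of D minor (harmonic minor): D minor (i), E diminished (ii°), F augmented (III+), G minor (iv), A major (V), Bb major (VI), C# diminished (vii°).
F# major shares 0: none.
C minor (natural minor) shares 2: Gm, Bb.
F major shares 4: Dm, Edim, Gm, Bb.
The most common triads (4) are shared with F major.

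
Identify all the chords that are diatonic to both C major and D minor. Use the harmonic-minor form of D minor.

Dm

Triads in C major: C major (I), D minor (ii), E minor (iii), F major (IV), G major (V), A minor (vi), B diminished (vii°).
Triads in D minor (harmonic minor): D minor (i), E diminished (ii°), F augmented (III+), G minor (iv), A major (V), Bb major (VI), C# diminished (vii°).
Shared triads with their functions: D minor (ii in C major, i in D minor).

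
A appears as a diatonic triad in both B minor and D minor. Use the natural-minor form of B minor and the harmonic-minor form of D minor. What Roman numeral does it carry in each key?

VII in B minor; V in D minor

The scale of B minor (natural minor) is B C# D E F# G A; A is degree 7, and the triad built there (A-C#-E) is major, so it is VII.
The scale of D minor (harmonic minor) is D E F G A Bb C#; A is degree 5, and the triad built there (A-C#-E) is major, so it is V.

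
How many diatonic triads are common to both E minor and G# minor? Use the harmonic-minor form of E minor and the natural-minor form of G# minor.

1

Diatonic triads of E minor (harmonic minor): Em (i), F#dim (ii°), Gaug (III+), Am (iv), B (V), C (VI), D#dim (vii°).
Diatonic triads of G# minor (natural minor): G#m (i), A#dim (ii°), B (III), C#m (iv), D#m (v), E (VI), F# (VII).
Matching root and quality in both lists: B.
That gives 1 common triad.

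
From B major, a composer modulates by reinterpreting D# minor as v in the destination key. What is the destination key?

The numeral v denotes a minor triad on scale degree 5. With D# on degree 5, the tonic of the new key is G#.
Degree 5 carries a minor triad in natural-minor keys, so the destination is G# minor.
Check: the diatonic triads of G# minor (natural minor) are G#m (i), A#dim (ii°), B (III), C#m (iv), D#m (v), E (VI), F# (VII) — D# minor is indeed v.

G# minor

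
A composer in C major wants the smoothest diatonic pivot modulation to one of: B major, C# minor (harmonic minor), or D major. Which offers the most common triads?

D major

Triads of C major: C major (I), D minor (ii), E minor (iii), F major (IV), G major (V), A minor (vi), B diminished (vii°).
B major shares 0: none.
C# minor (harmonic minor) shares 0: none.
D major shares 2: Em, G.
The most common triads (2) are shared with D major.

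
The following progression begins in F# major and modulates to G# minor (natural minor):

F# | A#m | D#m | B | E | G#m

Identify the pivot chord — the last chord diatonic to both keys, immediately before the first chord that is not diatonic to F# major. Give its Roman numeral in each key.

Chords diatonic to F# major: F#, G#m, A#m, B, C#, D#m, E#dim.
Reading the progression, the first chord not in that set is E, so the modulation leaves F# major there.
The chord immediately before E is B, which is diatonic to both keys: IV in F# major and III in G# minor.

B — IV in F# major, III in G# minor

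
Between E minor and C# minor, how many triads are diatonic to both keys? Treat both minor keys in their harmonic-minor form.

1

Diatonic triads of E minor (harmonic minor): Em (i), F#dim (ii°), Gaug (III+), Am (iv), B (V), C (VI), D#dim (vii°).
Diatonic triads of C# minor (harmonic minor): C#m (i), D#dim (ii°), Eaug (III+), F#m (iv), G# (V), A (VI), B#dim (vii°).
Matching root and quality in both lists: D#dim.
That gives 1 common triad.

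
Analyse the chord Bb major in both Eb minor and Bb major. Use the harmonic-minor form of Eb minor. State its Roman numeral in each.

V in Eb minor; I in Bb major

The scale of Eb minor (harmonic minor) is Eb F Gb Ab Bb Cb D; Bb is degree 5, and the triad built there (Bb-D-F) is major, so it is V.
The scale of Bb major is Bb C D Eb F G A; Bb is degree 1, and the triad built there (Bb-D-F) is major, so it is I.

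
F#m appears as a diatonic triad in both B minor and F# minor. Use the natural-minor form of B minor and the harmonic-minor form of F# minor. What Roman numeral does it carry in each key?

v in B minor; i in F# minor

The scale of B minor (natural minor) is B C# D E F# G A; F# is degree 5, and the triad built there (F#-A-C#) is minor, so it is v.
The scale of F# minor (harmonic minor) is F# G# A B C# D E#; F# is degree 1, and the triad built there (F#-A-C#) is minor, so it is i.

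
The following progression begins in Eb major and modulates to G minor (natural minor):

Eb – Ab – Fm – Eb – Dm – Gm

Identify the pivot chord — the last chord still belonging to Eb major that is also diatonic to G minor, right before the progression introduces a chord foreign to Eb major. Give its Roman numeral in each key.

Chords diatonic to Eb major: Eb, Fm, Gm, Ab, Bb, Cm, Ddim.
Reading the progression, the first chord not in that set is Dm, so the modulation leaves Eb major there.
The chord immediately before Dm is Eb, which is diatonic to both keys: I in Eb major and VI in G minor.

Eb — I in Eb major, VI in G minor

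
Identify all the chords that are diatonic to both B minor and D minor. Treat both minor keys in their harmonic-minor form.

C#dim

Triads in B minor (harmonic minor): B minor (i), C# diminished (ii°), D augmented (III+), E minor (iv), F# major (V), G major (VI), A# diminished (vii°).
Triads in D minor (harmonic minor): D minor (i), E diminished (ii°), F augmented (III+), G minor (iv), A major (V), Bb major (VI), C# diminished (vii°).
Shared triads with their functions: C# diminished (ii° in B minor, vii° in D minor).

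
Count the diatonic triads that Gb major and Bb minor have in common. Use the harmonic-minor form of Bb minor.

3

Diatonic triads of Gb major: Gb (I), Abm (ii), Bbm (iii), Cb (IV), Db (V), Ebm (vi), Fdim (vii°).
Diatonic triads of Bb minor (harmonic minor): Bbm (i), Cdim (ii°), Dbaug (III+), Ebm (iv), F (V), Gb (VI), Adim (vii°).
Matching root and quality in both lists: Gb, Bbm, Ebm.
That gives 3 common triads.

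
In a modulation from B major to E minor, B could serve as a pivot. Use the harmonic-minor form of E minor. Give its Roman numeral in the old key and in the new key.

The scale of B major is B C# D# E F# G# A#; B is degree 1, and the triad built there (B-D#-F#) is major, so it is I.
The scale of E minor (harmonic minor) is E F# G A B C D#; B is degree 5, and the triad built there (B-D#-F#) is major, so it is V.

I in B major; V in E minor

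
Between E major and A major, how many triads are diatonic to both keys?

4

Diatonic triads of E major: E (I), F#m (ii), G#m (iii), A (IV), B (V), C#m (vi), D#dim (vii°).
Diatonic triads of A major: A (I), Bm (ii), C#m (iii), D (IV), E (V), F#m (vi), G#dim (vii°).
Matching root and quality in both lists: E, F#m, A, C#m.
That gives 4 common triads.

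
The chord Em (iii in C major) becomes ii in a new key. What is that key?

The numeral ii denotes a minor triad on scale degree 2. With E on degree 2, the tonic of the new key is D.
Degree 2 carries a minor triad in major keys, so the destination is D major.
Check: the diatonic triads of D major are D (I), Em (ii), F#m (iii), G (IV), A (V), Bm (vi), C#dim (vii°) — Em is indeed ii.

D major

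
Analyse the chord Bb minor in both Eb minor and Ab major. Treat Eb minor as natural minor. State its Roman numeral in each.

v in Eb minor; ii in Ab major

The scale of Eb minor (natural minor) is Eb F Gb Ab Bb Cb Db; Bb is degree 5, and the triad built there (Bb-Db-F) is minor, so it is v.
The scale of Ab major is Ab Bb C Db Eb F G; Bb is degree 2, and the triad built there (Bb-Db-F) is minor, so it is ii.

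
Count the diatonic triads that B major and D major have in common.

0

Diatonic triads of B major: B major (I), C♯ minor (ii), D♯ minor (iii), E major (IV), F♯ major (V), G♯ minor (vi), A♯ diminished (vii°).
Diatonic triads of D major: D major (I), E minor (ii), F♯ minor (iii), G major (IV), A major (V), B minor (vi), C♯ diminished (vii°).
No triad has the same root and quality in both keys.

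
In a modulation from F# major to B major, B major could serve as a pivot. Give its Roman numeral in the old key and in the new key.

IV in F# major; I in B major

The scale of F# major is F# G# A# B C# D# E#; B is degree 4, and the triad built there (B-D#-F#) is major, so it is IV.
The scale of B major is B C# D# E F# G# A#; B is degree 1, and the triad built there (B-D#-F#) is major, so it is I.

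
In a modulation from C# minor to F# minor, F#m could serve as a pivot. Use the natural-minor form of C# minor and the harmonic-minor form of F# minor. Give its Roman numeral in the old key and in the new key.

iv in C# minor; i in F# minor

The scale of C# minor (natural minor) is C# D# E F# G# A B; F# is degree 4, and the triad built there (F#-A-C#) is minor, so it is iv.
The scale of F# minor (harmonic minor) is F# G# A B C# D E#; F# is degree 1, and the triad built there (F#-A-C#) is minor, so it is i.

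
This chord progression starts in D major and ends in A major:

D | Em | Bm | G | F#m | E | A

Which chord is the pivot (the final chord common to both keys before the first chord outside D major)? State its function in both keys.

F#m — iii in D major, vi in A major

Chords diatonic to D major: D, Em, F#m, G, A, Bm, C#dim.
Reading the progression, the first chord not in that set is E, so the modulation leaves D major there.
The chord immediately before E is F#m, which is diatonic to both keys: iii in D major and vi in A major.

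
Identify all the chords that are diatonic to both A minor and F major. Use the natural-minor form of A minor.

Am, C, Dm, F

Triads in A minor (natural minor): A minor (i), B diminished (ii°), C major (III), D minor (iv), E minor (v), F major (VI), G major (VII).
Triads in F major: F major (I), G minor (ii), A minor (iii), B♭ major (IV), C major (V), D minor (vi), E diminished (vii°).
Shared triads with their functions: A minor (i in A minor, iii in F major); C major (III in A minor, V in F major); D minor (iv in A minor, vi in F major); F major (VI in A minor, I in F major).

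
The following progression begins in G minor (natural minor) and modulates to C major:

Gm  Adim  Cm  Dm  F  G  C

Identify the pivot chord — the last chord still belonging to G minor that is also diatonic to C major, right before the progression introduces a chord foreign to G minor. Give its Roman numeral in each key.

F — VII in G minor, IV in C major

Chords diatonic to G minor: Gm, Adim, Bb, Cm, Dm, Eb, F.
Reading the progression, the first chord not in that set is G, so the modulation leaves G minor there.
The chord immediately before G is F, which is diatonic to both keys: VII in G minor and IV in C major.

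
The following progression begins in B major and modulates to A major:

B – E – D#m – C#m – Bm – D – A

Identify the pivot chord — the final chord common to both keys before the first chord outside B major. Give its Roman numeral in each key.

C#m — ii in B major, iii in A major

Chords diatonic to B major: B, C#m, D#m, E, F#, G#m, A#dim.
Reading the progression, the first chord not in that set is Bm, so the modulation leaves B major there.
The chord immediately before Bm is C#m, which is diatonic to both keys: ii in B major and iii in A major.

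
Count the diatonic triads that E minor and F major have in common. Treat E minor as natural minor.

2

Diatonic triads of E minor (natural minor): E minor (i), F♯ diminished (ii°), G major (III), A minor (iv), B minor (v), C major (VI), D major (VII).
Diatonic triads of F major: F major (I), G minor (ii), A minor (iii), B♭ major (IV), C major (V), D minor (vi), E diminished (vii°).
Matching root and quality in both lists: A minor, C major.
That gives 2 common triads.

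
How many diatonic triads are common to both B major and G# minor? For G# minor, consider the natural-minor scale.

7

Diatonic triads of B major: B (I), C#m (ii), D#m (iii), E (IV), F# (V), G#m (vi), A#dim (vii°).
Diatonic triads of G# minor (natural minor): G#m (i), A#dim (ii°), B (III), C#m (iv), D#m (v), E (VI), F# (VII).
Matching root and quality in both lists: B, C#m, D#m, E, F#, G#m, A#dim.
That gives 7 common triads.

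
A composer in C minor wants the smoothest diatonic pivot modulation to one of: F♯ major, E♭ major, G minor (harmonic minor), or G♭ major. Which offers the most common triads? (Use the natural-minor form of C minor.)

E♭ major

Triads of C minor (natural minor): Cm (i), Ddim (ii°), E♭ (III), Fm (iv), Gm (v), A♭ (VI), B♭ (VII).
F♯ major shares 0: none.
E♭ major shares 7: Cm, Ddim, E♭, Fm, Gm, A♭, B♭.
G minor (harmonic minor) shares 3: Cm, E♭, Gm.
G♭ major shares 0: none.
The most common triads (7) are shared with E♭ major.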